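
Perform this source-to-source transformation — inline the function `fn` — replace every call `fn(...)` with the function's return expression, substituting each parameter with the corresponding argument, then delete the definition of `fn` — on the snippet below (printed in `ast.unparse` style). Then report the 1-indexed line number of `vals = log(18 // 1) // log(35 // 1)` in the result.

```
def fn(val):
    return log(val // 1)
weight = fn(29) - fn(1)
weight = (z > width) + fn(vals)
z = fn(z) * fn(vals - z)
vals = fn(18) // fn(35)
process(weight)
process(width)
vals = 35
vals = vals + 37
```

Transformed code:
weight = log(29 // 1) - log(1 // 1)
weight = (z > width) + log(vals // 1)
z = log(z // 1) * log((vals - z) // 1)
vals = log(18 // 1) // log(35 // 1)
process(weight)
process(width)
vals = 35
vals = vals + 37

4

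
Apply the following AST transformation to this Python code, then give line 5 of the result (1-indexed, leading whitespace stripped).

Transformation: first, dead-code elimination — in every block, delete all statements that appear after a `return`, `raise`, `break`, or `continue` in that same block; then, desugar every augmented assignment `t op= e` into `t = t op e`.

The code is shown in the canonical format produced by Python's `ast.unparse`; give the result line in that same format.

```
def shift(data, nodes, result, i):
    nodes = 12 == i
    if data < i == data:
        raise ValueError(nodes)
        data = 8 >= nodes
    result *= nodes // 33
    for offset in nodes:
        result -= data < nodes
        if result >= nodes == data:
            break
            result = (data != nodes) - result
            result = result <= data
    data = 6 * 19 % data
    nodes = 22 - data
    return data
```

result = result * (nodes // 33)

Transformed code:
def shift(data, nodes, result, i):
    nodes = 12 == i
    if data < i == data:
        raise ValueError(nodes)
    result = result * (nodes // 33)
    for offset in nodes:
        result = result - (data < nodes)
        if result >= nodes == data:
            break
    data = 6 * 19 % data
    nodes = 22 - data
    return data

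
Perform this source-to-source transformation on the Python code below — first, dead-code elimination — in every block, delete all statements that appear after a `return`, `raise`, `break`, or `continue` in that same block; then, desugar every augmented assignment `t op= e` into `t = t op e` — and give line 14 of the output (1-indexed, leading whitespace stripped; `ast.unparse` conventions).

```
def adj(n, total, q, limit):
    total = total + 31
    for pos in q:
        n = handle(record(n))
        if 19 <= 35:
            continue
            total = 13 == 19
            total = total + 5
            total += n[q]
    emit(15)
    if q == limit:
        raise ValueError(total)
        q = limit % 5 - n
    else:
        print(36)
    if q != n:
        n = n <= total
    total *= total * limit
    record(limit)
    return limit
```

total = total * (total * limit)

Transformed code:
def adj(n, total, q, limit):
    total = total + 31
    for pos in q:
        n = handle(record(n))
        if 19 <= 35:
            continue
    emit(15)
    if q == limit:
        raise ValueError(total)
    else:
        print(36)
    if q != n:
        n = n <= total
    total = total * (total * limit)
    record(limit)
    return limit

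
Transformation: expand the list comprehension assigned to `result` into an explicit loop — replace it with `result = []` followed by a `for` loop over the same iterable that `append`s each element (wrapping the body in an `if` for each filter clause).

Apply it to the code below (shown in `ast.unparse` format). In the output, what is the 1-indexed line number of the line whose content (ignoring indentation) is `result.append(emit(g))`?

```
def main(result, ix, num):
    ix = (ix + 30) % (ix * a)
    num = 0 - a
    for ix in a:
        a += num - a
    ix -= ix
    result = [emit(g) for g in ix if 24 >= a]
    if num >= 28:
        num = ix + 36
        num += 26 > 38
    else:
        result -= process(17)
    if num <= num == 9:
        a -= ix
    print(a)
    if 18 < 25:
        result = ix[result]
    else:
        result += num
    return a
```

10

Transformed code:
def main(result, ix, num):
    ix = (ix + 30) % (ix * a)
    num = 0 - a
    for ix in a:
        a += num - a
    ix -= ix
    result = []
    for g in ix:
        if 24 >= a:
            result.append(emit(g))
    if num >= 28:
        num = ix + 36
        num += 26 > 38
    else:
        result -= process(17)
    if num <= num == 9:
        a -= ix
    print(a)
    if 18 < 25:
        result = ix[result]
    else:
        result += num
    return a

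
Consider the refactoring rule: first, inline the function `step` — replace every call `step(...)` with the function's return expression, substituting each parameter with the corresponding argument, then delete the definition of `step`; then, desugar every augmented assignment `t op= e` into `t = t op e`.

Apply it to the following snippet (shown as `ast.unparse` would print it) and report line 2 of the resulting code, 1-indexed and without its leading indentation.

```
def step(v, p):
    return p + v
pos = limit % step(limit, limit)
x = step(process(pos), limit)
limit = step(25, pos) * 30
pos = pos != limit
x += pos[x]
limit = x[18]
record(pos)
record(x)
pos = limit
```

x = limit + process(pos)

Transformed code:
pos = limit % (limit + limit)
x = limit + process(pos)
limit = (pos + 25) * 30
pos = pos != limit
x = x + pos[x]
limit = x[18]
record(pos)
record(x)
pos = limit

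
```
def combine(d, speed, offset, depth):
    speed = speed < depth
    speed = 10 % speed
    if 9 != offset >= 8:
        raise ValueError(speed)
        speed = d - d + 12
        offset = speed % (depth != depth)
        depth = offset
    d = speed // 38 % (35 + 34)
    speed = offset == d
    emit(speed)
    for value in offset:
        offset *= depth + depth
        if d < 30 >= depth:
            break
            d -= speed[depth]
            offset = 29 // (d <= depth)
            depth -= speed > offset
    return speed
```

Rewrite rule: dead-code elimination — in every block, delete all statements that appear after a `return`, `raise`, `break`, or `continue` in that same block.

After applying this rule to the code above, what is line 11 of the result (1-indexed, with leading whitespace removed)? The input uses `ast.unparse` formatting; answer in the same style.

if d < 30 >= depth:

Transformed code:
def combine(d, speed, offset, depth):
    speed = speed < depth
    speed = 10 % speed
    if 9 != offset >= 8:
        raise ValueError(speed)
    d = speed // 38 % (35 + 34)
    speed = offset == d
    emit(speed)
    for value in offset:
        offset *= depth + depth
        if d < 30 >= depth:
            break
    return speed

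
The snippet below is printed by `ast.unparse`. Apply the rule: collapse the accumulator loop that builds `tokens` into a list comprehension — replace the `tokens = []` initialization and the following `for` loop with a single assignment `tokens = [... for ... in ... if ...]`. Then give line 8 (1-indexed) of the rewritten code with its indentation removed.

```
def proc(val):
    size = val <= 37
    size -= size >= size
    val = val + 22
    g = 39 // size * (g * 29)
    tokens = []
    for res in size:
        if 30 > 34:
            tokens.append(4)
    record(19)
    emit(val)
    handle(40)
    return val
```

Transformed code:
def proc(val):
    size = val <= 37
    size -= size >= size
    val = val + 22
    g = 39 // size * (g * 29)
    tokens = [4 for res in size if 30 > 34]
    record(19)
    emit(val)
    handle(40)
    return val

emit(val)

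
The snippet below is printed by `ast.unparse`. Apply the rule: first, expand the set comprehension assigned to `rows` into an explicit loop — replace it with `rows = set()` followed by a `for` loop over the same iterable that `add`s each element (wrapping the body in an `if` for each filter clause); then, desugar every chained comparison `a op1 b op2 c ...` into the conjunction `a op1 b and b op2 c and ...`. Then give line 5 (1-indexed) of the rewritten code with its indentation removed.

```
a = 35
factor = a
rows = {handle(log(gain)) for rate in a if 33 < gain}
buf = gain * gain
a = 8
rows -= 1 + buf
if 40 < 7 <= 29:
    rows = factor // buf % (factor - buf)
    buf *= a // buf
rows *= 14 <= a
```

Transformed code:
a = 35
factor = a
rows = set()
for rate in a:
    if 33 < gain:
        rows.add(handle(log(gain)))
buf = gain * gain
a = 8
rows -= 1 + buf
if 40 < 7 and 7 <= 29:
    rows = factor // buf % (factor - buf)
    buf *= a // buf
rows *= 14 <= a

if 33 < gain:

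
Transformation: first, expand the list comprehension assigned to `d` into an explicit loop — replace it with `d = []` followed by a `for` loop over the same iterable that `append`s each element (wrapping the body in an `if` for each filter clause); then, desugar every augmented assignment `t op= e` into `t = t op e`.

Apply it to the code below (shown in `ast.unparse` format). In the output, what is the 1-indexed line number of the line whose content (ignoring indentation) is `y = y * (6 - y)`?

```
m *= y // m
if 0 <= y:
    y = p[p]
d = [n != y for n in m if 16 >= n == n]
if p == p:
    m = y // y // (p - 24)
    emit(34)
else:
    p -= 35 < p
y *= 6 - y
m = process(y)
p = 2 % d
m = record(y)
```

Transformed code:
m = m * (y // m)
if 0 <= y:
    y = p[p]
d = []
for n in m:
    if 16 >= n == n:
        d.append(n != y)
if p == p:
    m = y // y // (p - 24)
    emit(34)
else:
    p = p - (35 < p)
y = y * (6 - y)
m = process(y)
p = 2 % d
m = record(y)

13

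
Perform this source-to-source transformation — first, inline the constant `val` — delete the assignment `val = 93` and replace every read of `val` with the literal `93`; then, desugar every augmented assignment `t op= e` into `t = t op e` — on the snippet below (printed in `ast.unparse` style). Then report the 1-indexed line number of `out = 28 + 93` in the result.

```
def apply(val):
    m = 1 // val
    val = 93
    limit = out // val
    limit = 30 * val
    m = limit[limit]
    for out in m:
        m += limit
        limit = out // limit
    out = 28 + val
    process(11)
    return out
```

Transformed code:
def apply(val):
    m = 1 // 93
    limit = out // 93
    limit = 30 * 93
    m = limit[limit]
    for out in m:
        m = m + limit
        limit = out // limit
    out = 28 + 93
    process(11)
    return out

9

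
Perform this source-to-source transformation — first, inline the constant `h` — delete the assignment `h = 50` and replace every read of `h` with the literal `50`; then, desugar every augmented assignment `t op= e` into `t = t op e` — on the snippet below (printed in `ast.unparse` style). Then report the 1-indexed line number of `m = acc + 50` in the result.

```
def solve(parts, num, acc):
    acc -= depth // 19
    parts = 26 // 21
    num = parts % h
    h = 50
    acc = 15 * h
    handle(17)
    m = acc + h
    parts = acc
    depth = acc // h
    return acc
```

7

Transformed code:
def solve(parts, num, acc):
    acc = acc - depth // 19
    parts = 26 // 21
    num = parts % 50
    acc = 15 * 50
    handle(17)
    m = acc + 50
    parts = acc
    depth = acc // 50
    return acc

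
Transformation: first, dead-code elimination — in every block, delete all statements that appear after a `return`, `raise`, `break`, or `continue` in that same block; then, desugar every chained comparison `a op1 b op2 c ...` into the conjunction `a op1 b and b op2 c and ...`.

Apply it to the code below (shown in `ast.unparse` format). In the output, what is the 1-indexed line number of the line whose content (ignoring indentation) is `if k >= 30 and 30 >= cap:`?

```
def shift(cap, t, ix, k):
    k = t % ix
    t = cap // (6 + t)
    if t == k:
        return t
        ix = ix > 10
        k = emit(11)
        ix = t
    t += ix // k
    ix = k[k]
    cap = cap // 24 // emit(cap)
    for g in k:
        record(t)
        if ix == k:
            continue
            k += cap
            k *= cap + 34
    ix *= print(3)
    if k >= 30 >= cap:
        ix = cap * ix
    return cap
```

14

Transformed code:
def shift(cap, t, ix, k):
    k = t % ix
    t = cap // (6 + t)
    if t == k:
        return t
    t += ix // k
    ix = k[k]
    cap = cap // 24 // emit(cap)
    for g in k:
        record(t)
        if ix == k:
            continue
    ix *= print(3)
    if k >= 30 and 30 >= cap:
        ix = cap * ix
    return cap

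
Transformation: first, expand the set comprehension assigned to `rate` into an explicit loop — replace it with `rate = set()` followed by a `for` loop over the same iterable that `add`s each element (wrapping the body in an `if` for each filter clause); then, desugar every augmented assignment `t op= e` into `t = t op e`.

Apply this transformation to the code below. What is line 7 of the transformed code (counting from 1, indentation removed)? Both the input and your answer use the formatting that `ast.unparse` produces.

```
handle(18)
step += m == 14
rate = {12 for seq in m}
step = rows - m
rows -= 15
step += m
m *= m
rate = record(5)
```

rows = rows - 15

Transformed code:
handle(18)
step = step + (m == 14)
rate = set()
for seq in m:
    rate.add(12)
step = rows - m
rows = rows - 15
step = step + m
m = m * m
rate = record(5)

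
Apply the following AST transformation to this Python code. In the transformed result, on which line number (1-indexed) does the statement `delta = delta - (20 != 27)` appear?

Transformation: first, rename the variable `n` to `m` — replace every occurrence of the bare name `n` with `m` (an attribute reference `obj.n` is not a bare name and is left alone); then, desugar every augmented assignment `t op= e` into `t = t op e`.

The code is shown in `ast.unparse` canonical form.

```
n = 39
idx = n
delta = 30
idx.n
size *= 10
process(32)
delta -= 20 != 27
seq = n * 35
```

Transformed code:
m = 39
idx = m
delta = 30
idx.n
size = size * 10
process(32)
delta = delta - (20 != 27)
seq = m * 35

7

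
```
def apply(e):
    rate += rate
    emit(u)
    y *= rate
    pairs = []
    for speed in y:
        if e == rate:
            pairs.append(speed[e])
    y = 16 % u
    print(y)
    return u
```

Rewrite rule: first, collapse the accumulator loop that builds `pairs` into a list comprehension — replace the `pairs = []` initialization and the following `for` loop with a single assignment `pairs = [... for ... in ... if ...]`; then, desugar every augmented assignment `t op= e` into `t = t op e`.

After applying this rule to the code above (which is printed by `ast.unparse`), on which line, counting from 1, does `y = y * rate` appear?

Transformed code:
def apply(e):
    rate = rate + rate
    emit(u)
    y = y * rate
    pairs = [speed[e] for speed in y if e == rate]
    y = 16 % u
    print(y)
    return u

4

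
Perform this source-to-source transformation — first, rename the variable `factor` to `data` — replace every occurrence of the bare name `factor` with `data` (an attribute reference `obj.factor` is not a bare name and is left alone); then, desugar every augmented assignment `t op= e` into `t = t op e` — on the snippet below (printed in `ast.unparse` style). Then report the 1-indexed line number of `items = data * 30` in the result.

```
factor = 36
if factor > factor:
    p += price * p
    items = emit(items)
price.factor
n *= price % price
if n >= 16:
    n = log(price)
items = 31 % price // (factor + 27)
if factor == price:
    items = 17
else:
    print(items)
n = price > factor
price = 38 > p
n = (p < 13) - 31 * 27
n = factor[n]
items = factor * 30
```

18

Transformed code:
data = 36
if data > data:
    p = p + price * p
    items = emit(items)
price.factor
n = n * (price % price)
if n >= 16:
    n = log(price)
items = 31 % price // (data + 27)
if data == price:
    items = 17
else:
    print(items)
n = price > data
price = 38 > p
n = (p < 13) - 31 * 27
n = data[n]
items = data * 30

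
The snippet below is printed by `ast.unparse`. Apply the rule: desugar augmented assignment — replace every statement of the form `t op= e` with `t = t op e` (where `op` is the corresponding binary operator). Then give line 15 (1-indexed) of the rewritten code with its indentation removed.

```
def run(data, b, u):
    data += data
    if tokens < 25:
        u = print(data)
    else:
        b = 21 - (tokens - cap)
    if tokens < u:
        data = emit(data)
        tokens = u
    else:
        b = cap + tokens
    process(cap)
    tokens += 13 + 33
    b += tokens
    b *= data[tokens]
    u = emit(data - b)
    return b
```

b = b * data[tokens]

Transformed code:
def run(data, b, u):
    data = data + data
    if tokens < 25:
        u = print(data)
    else:
        b = 21 - (tokens - cap)
    if tokens < u:
        data = emit(data)
        tokens = u
    else:
        b = cap + tokens
    process(cap)
    tokens = tokens + (13 + 33)
    b = b + tokens
    b = b * data[tokens]
    u = emit(data - b)
    return b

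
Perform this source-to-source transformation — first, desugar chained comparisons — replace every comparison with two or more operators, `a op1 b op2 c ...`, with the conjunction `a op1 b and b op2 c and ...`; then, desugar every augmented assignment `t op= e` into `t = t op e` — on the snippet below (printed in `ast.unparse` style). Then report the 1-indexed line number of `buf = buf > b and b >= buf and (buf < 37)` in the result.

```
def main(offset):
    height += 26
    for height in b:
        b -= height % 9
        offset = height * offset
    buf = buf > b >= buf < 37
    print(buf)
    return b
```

Transformed code:
def main(offset):
    height = height + 26
    for height in b:
        b = b - height % 9
        offset = height * offset
    buf = buf > b and b >= buf and (buf < 37)
    print(buf)
    return b

6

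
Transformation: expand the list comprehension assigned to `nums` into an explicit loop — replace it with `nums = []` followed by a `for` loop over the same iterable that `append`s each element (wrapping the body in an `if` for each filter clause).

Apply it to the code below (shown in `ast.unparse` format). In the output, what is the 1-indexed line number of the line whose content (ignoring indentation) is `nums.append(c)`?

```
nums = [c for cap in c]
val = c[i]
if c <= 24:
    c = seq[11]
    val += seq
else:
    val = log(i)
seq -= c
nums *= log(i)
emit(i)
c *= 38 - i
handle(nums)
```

3

Transformed code:
nums = []
for cap in c:
    nums.append(c)
val = c[i]
if c <= 24:
    c = seq[11]
    val += seq
else:
    val = log(i)
seq -= c
nums *= log(i)
emit(i)
c *= 38 - i
handle(nums)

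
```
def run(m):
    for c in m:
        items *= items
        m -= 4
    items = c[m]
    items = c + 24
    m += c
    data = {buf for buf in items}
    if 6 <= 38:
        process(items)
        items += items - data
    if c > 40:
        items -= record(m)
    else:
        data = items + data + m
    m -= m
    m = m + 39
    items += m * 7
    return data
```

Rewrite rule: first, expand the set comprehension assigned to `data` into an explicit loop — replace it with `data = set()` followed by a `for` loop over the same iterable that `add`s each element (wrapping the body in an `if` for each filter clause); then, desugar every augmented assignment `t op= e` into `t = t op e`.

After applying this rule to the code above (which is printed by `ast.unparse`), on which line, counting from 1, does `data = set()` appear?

Transformed code:
def run(m):
    for c in m:
        items = items * items
        m = m - 4
    items = c[m]
    items = c + 24
    m = m + c
    data = set()
    for buf in items:
        data.add(buf)
    if 6 <= 38:
        process(items)
        items = items + (items - data)
    if c > 40:
        items = items - record(m)
    else:
        data = items + data + m
    m = m - m
    m = m + 39
    items = items + m * 7
    return data

8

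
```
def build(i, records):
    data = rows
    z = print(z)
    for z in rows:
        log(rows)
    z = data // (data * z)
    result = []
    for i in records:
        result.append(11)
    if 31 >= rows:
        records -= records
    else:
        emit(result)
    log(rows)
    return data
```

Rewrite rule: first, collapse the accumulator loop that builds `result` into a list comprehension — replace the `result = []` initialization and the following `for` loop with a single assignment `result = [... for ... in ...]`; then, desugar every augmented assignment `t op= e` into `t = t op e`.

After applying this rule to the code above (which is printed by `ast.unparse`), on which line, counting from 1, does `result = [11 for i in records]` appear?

Transformed code:
def build(i, records):
    data = rows
    z = print(z)
    for z in rows:
        log(rows)
    z = data // (data * z)
    result = [11 for i in records]
    if 31 >= rows:
        records = records - records
    else:
        emit(result)
    log(rows)
    return data

7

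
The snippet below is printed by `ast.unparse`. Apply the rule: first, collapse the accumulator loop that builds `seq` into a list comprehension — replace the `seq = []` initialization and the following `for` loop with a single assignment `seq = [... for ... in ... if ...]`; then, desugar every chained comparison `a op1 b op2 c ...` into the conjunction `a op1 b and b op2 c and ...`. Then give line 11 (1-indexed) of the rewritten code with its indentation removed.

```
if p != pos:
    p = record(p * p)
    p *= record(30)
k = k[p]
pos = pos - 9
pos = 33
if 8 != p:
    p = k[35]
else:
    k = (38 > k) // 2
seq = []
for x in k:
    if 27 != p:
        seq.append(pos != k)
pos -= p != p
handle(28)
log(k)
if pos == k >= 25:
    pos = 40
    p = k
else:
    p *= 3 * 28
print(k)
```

Transformed code:
if p != pos:
    p = record(p * p)
    p *= record(30)
k = k[p]
pos = pos - 9
pos = 33
if 8 != p:
    p = k[35]
else:
    k = (38 > k) // 2
seq = [pos != k for x in k if 27 != p]
pos -= p != p
handle(28)
log(k)
if pos == k and k >= 25:
    pos = 40
    p = k
else:
    p *= 3 * 28
print(k)

seq = [pos != k for x in k if 27 != p]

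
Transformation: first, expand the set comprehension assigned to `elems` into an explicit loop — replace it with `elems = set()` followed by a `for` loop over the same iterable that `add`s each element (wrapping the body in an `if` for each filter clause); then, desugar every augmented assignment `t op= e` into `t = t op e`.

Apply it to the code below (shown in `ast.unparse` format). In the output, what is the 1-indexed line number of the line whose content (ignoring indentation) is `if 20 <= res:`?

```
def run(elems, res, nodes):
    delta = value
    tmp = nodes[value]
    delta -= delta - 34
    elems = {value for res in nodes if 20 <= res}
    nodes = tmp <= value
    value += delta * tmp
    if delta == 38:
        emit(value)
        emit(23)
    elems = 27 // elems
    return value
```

Transformed code:
def run(elems, res, nodes):
    delta = value
    tmp = nodes[value]
    delta = delta - (delta - 34)
    elems = set()
    for res in nodes:
        if 20 <= res:
            elems.add(value)
    nodes = tmp <= value
    value = value + delta * tmp
    if delta == 38:
        emit(value)
        emit(23)
    elems = 27 // elems
    return value

7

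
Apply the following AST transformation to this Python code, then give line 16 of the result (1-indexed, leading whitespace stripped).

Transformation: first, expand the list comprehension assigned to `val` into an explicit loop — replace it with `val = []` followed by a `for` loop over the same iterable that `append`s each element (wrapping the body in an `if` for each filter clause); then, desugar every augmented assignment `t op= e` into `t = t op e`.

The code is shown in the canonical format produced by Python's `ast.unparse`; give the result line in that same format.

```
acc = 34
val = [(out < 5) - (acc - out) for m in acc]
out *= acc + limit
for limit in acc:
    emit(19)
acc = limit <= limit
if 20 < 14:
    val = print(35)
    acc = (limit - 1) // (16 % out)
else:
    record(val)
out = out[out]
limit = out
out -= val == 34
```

Transformed code:
acc = 34
val = []
for m in acc:
    val.append((out < 5) - (acc - out))
out = out * (acc + limit)
for limit in acc:
    emit(19)
acc = limit <= limit
if 20 < 14:
    val = print(35)
    acc = (limit - 1) // (16 % out)
else:
    record(val)
out = out[out]
limit = out
out = out - (val == 34)

out = out - (val == 34)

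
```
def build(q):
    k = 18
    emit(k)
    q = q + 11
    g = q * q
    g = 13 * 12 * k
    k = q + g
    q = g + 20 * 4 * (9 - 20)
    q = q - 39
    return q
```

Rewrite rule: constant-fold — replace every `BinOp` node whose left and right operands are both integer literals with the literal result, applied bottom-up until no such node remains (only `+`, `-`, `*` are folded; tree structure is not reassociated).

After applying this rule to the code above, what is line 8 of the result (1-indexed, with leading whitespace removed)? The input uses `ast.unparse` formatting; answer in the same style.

Transformed code:
def build(q):
    k = 18
    emit(k)
    q = q + 11
    g = q * q
    g = 156 * k
    k = q + g
    q = g + -880
    q = q - 39
    return q

q = g + -880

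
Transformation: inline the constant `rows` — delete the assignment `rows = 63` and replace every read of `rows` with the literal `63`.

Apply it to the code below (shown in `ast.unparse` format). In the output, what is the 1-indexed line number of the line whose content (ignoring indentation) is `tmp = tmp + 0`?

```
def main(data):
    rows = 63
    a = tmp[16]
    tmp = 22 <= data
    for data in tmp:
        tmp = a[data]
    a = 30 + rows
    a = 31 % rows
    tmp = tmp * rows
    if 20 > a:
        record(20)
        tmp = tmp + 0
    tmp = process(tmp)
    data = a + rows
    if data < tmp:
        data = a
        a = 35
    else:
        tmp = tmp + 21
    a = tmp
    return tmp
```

11

Transformed code:
def main(data):
    a = tmp[16]
    tmp = 22 <= data
    for data in tmp:
        tmp = a[data]
    a = 30 + 63
    a = 31 % 63
    tmp = tmp * 63
    if 20 > a:
        record(20)
        tmp = tmp + 0
    tmp = process(tmp)
    data = a + 63
    if data < tmp:
        data = a
        a = 35
    else:
        tmp = tmp + 21
    a = tmp
    return tmp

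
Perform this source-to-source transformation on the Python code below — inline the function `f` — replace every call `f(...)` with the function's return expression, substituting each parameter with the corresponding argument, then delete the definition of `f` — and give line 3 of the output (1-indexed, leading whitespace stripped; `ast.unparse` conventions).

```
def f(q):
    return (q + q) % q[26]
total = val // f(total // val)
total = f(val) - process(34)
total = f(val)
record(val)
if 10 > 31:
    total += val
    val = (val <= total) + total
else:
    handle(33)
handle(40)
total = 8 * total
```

Transformed code:
total = val // ((total // val + total // val) % (total // val)[26])
total = (val + val) % val[26] - process(34)
total = (val + val) % val[26]
record(val)
if 10 > 31:
    total += val
    val = (val <= total) + total
else:
    handle(33)
handle(40)
total = 8 * total

total = (val + val) % val[26]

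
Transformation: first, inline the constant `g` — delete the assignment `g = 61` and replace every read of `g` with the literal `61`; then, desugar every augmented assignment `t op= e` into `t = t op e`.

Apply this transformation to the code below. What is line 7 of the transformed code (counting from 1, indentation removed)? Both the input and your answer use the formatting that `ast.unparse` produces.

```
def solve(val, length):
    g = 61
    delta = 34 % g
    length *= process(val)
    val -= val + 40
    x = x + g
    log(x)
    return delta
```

Transformed code:
def solve(val, length):
    delta = 34 % 61
    length = length * process(val)
    val = val - (val + 40)
    x = x + 61
    log(x)
    return delta

return delta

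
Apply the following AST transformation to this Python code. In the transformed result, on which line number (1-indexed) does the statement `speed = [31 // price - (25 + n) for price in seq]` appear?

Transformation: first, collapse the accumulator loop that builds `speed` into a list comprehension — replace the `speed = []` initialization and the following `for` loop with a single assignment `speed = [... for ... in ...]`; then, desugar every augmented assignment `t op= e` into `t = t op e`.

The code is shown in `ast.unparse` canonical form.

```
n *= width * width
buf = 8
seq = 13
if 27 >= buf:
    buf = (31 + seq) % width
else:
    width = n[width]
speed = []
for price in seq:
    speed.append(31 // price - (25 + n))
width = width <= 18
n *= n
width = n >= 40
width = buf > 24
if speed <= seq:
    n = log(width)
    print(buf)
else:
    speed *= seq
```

8

Transformed code:
n = n * (width * width)
buf = 8
seq = 13
if 27 >= buf:
    buf = (31 + seq) % width
else:
    width = n[width]
speed = [31 // price - (25 + n) for price in seq]
width = width <= 18
n = n * n
width = n >= 40
width = buf > 24
if speed <= seq:
    n = log(width)
    print(buf)
else:
    speed = speed * seq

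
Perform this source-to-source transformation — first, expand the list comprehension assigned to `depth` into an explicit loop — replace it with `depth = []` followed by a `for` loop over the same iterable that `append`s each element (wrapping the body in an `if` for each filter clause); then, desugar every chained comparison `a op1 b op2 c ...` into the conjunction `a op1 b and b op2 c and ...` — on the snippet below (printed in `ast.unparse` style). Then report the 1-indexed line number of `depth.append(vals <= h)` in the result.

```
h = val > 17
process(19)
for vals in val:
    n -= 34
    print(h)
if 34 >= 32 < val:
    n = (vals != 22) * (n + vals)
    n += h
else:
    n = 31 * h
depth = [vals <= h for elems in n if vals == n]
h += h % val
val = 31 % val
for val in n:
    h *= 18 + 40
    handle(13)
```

Transformed code:
h = val > 17
process(19)
for vals in val:
    n -= 34
    print(h)
if 34 >= 32 and 32 < val:
    n = (vals != 22) * (n + vals)
    n += h
else:
    n = 31 * h
depth = []
for elems in n:
    if vals == n:
        depth.append(vals <= h)
h += h % val
val = 31 % val
for val in n:
    h *= 18 + 40
    handle(13)

14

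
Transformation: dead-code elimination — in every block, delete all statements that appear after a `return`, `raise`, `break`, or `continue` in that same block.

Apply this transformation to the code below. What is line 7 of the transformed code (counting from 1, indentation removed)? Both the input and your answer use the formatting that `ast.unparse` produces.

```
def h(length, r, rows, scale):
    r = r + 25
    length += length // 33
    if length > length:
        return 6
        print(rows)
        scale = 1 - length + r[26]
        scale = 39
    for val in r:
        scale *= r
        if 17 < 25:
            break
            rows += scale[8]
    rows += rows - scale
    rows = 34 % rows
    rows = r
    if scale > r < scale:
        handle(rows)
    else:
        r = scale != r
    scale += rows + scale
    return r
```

scale *= r

Transformed code:
def h(length, r, rows, scale):
    r = r + 25
    length += length // 33
    if length > length:
        return 6
    for val in r:
        scale *= r
        if 17 < 25:
            break
    rows += rows - scale
    rows = 34 % rows
    rows = r
    if scale > r < scale:
        handle(rows)
    else:
        r = scale != r
    scale += rows + scale
    return r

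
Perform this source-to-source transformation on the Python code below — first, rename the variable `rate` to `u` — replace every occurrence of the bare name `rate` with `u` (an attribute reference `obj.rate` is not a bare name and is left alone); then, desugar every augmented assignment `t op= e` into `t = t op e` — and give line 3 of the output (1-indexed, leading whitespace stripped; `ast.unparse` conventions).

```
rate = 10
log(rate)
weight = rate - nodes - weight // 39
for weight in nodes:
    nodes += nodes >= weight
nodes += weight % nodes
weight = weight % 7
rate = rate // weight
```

Transformed code:
u = 10
log(u)
weight = u - nodes - weight // 39
for weight in nodes:
    nodes = nodes + (nodes >= weight)
nodes = nodes + weight % nodes
weight = weight % 7
u = u // weight

weight = u - nodes - weight // 39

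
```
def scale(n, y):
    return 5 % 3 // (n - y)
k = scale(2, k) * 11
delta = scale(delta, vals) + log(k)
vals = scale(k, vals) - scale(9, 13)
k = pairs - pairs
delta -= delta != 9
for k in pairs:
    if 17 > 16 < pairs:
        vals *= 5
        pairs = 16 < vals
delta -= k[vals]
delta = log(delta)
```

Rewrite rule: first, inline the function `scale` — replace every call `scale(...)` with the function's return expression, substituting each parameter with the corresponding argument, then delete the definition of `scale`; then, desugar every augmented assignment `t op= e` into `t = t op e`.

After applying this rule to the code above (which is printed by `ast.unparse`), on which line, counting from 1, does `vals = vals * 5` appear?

Transformed code:
k = 5 % 3 // (2 - k) * 11
delta = 5 % 3 // (delta - vals) + log(k)
vals = 5 % 3 // (k - vals) - 5 % 3 // (9 - 13)
k = pairs - pairs
delta = delta - (delta != 9)
for k in pairs:
    if 17 > 16 < pairs:
        vals = vals * 5
        pairs = 16 < vals
delta = delta - k[vals]
delta = log(delta)

8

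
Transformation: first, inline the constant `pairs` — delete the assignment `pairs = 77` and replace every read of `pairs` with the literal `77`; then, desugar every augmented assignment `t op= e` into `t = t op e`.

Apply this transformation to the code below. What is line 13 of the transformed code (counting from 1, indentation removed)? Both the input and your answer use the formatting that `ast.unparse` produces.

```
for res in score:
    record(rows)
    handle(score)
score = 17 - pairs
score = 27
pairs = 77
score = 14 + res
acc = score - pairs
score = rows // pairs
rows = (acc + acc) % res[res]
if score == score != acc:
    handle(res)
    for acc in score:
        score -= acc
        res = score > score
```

Transformed code:
for res in score:
    record(rows)
    handle(score)
score = 17 - 77
score = 27
score = 14 + res
acc = score - 77
score = rows // 77
rows = (acc + acc) % res[res]
if score == score != acc:
    handle(res)
    for acc in score:
        score = score - acc
        res = score > score

score = score - acc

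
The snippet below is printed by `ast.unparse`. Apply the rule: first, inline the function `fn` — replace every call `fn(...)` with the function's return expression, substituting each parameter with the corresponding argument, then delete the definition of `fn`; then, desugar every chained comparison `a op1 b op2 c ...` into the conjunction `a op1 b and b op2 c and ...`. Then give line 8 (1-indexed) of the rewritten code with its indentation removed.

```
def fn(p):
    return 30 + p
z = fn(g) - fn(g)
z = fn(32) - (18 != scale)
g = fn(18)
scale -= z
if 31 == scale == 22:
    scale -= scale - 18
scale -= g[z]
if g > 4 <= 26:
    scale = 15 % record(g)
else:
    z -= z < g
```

if g > 4 and 4 <= 26:

Transformed code:
z = 30 + g - (30 + g)
z = 30 + 32 - (18 != scale)
g = 30 + 18
scale -= z
if 31 == scale and scale == 22:
    scale -= scale - 18
scale -= g[z]
if g > 4 and 4 <= 26:
    scale = 15 % record(g)
else:
    z -= z < g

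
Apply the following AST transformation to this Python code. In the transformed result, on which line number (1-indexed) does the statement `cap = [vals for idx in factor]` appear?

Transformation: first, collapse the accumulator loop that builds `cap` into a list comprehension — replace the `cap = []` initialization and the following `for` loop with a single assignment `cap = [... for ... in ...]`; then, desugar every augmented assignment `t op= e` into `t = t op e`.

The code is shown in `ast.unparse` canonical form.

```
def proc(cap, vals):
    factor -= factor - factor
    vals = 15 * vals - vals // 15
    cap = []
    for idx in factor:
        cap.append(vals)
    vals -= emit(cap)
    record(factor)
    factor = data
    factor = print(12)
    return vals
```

4

Transformed code:
def proc(cap, vals):
    factor = factor - (factor - factor)
    vals = 15 * vals - vals // 15
    cap = [vals for idx in factor]
    vals = vals - emit(cap)
    record(factor)
    factor = data
    factor = print(12)
    return vals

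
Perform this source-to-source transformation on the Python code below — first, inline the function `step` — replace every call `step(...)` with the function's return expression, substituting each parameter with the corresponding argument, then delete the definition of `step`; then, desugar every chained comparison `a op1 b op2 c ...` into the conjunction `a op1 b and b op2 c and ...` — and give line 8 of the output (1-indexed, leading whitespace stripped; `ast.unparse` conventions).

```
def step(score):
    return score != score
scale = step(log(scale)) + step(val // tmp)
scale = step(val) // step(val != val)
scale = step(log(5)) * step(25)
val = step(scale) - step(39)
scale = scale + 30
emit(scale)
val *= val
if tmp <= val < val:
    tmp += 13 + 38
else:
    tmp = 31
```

if tmp <= val and val < val:

Transformed code:
scale = (log(scale) != log(scale)) + (val // tmp != val // tmp)
scale = (val != val) // ((val != val) != (val != val))
scale = (log(5) != log(5)) * (25 != 25)
val = (scale != scale) - (39 != 39)
scale = scale + 30
emit(scale)
val *= val
if tmp <= val and val < val:
    tmp += 13 + 38
else:
    tmp = 31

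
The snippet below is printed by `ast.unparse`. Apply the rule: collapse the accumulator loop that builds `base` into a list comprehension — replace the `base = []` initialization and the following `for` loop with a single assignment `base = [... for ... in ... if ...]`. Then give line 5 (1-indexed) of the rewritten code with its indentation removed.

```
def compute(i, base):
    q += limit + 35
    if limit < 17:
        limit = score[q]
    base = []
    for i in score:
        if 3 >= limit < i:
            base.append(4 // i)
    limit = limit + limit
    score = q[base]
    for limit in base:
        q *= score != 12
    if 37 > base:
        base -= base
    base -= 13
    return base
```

Transformed code:
def compute(i, base):
    q += limit + 35
    if limit < 17:
        limit = score[q]
    base = [4 // i for i in score if 3 >= limit < i]
    limit = limit + limit
    score = q[base]
    for limit in base:
        q *= score != 12
    if 37 > base:
        base -= base
    base -= 13
    return base

base = [4 // i for i in score if 3 >= limit < i]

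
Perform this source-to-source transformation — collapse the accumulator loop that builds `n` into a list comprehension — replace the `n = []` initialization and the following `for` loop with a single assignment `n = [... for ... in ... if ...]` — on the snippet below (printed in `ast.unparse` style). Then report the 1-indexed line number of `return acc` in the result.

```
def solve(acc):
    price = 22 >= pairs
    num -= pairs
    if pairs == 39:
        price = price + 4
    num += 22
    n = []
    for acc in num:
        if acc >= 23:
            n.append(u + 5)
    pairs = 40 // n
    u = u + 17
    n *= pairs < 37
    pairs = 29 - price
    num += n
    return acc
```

13

Transformed code:
def solve(acc):
    price = 22 >= pairs
    num -= pairs
    if pairs == 39:
        price = price + 4
    num += 22
    n = [u + 5 for acc in num if acc >= 23]
    pairs = 40 // n
    u = u + 17
    n *= pairs < 37
    pairs = 29 - price
    num += n
    return acc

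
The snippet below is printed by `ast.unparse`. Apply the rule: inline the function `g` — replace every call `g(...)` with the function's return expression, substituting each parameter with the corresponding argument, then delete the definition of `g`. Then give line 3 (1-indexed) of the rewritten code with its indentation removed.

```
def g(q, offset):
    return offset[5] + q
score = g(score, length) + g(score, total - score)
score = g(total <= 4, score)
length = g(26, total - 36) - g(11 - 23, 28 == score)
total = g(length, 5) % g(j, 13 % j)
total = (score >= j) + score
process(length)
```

length = (total - 36)[5] + 26 - ((28 == score)[5] + (11 - 23))

Transformed code:
score = length[5] + score + ((total - score)[5] + score)
score = score[5] + (total <= 4)
length = (total - 36)[5] + 26 - ((28 == score)[5] + (11 - 23))
total = (5[5] + length) % ((13 % j)[5] + j)
total = (score >= j) + score
process(length)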